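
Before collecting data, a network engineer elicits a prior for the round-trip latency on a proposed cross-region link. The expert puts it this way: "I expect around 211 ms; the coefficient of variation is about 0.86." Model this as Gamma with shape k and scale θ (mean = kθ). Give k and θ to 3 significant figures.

For Gamma(k, scale θ): mean = kθ, variance = kθ², so CV = 1/√k.
CV = 0.86, hence k = 1/CV² = 1.35.
Then θ = mean/k = 211/1.35 = 156.

k ≈ 1.35, θ ≈ 156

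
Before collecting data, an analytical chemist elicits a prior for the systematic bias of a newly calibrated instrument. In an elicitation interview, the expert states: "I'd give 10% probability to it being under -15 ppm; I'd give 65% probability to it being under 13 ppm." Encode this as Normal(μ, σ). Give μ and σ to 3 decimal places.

The p-quantile of Normal(μ,σ) is μ + z_p·σ, with z_{0.1} = -1.282 and z_{0.65} = 0.3853.
Eliminate σ: μ = (z₂·x₁ − z₁·x₂)/(z₂ − z₁) = (0.3853·-15 − (-1.282)·13)/1.667 = 6.527.
Then σ = (x₂ − x₁)/(z₂ − z₁) = (13 − -15)/1.667 = 16.798.

μ = 6.527, σ = 16.798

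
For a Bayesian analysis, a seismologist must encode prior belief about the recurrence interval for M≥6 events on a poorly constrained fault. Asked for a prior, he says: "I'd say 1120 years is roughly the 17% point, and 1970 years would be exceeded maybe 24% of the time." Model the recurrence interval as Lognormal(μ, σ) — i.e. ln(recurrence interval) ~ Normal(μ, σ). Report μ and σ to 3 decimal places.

If T ~ Lognormal(μ,σ) then ln T ~ Normal(μ,σ), so the p-quantile of ln T is μ + z_p·σ.
ln(1120) = 7.021 and ln(1970) = 7.586; z_{0.17} = -0.9542, z_{0.76} = 0.7063.
σ = (7.586 − 7.021)/(0.7063 − (-0.9542)) = 0.340.
μ = 7.021 − (-0.9542)·0.340 = 7.346.

μ ≈ 7.346, σ ≈ 0.340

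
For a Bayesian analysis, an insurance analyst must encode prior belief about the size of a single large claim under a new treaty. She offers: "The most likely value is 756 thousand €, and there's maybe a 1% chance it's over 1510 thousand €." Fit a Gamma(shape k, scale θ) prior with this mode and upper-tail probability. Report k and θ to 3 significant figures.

Gamma(k,θ) with k>1 has mode (k−1)θ, so θ = 756/(k−1).
Need P(X < 1510) = 0.99 with θ tied to k this way. Start at k = 2, θ = 756: P(X<1510) ≈ 0.593.
Too low — raise k to concentrate. Iterating converges to k ≈ 11.3.
Then θ = 756/(11.3−1) ≈ 73.7.

k ≈ 11.3, θ ≈ 73.7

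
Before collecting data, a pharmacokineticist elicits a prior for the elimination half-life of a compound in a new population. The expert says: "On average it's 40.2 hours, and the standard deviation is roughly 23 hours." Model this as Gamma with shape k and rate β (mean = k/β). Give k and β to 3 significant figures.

k ≈ 3.05, β ≈ 0.076

For Gamma(k, rate β): mean = k/β, variance = k/β², so CV = 1/√k.
CV = SD/mean = 23/40.2 = 0.5721, hence k = 1/CV² = 3.05.
Then β = k/mean = 3.05/40.2 = 0.076.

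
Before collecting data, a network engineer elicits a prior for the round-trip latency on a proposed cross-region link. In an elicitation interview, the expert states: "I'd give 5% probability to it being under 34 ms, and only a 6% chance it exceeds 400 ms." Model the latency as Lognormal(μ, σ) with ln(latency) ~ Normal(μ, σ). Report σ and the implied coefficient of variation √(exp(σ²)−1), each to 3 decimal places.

σ ≈ 0.770, CV ≈ 0.900

If T ~ Lognormal(μ,σ) then ln T ~ Normal(μ,σ), so the p-quantile of ln T is μ + z_p·σ.
ln(34) = 3.526 and ln(400) = 5.991; z_{0.05} = -1.645, z_{0.94} = 1.555.
σ = (5.991 − 3.526)/(1.555 − (-1.645)) = 0.770.
μ = 3.526 − (-1.645)·0.770 = 4.794.
CV = √(exp(σ²)−1) = √(exp(0.5936)−1) = 0.900.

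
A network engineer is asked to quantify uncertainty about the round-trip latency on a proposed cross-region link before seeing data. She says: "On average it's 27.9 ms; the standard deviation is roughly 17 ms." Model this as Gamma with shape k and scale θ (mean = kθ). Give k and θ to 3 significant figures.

k ≈ 2.69, θ ≈ 10.4

For Gamma(k, scale θ): mean = kθ, variance = kθ², so CV = 1/√k.
CV = SD/mean = 17/27.9 = 0.6093, hence k = 1/CV² = 2.69.
Then θ = mean/k = 27.9/2.69 = 10.4.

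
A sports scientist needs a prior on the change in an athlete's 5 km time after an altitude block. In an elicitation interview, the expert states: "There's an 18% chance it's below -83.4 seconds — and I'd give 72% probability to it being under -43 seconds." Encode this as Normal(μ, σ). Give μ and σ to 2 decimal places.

The p-quantile of Normal(μ,σ) is μ + z_p·σ, with z_{0.18} = -0.9154 and z_{0.72} = 0.5828.
Eliminate σ: μ = (z₂·x₁ − z₁·x₂)/(z₂ − z₁) = (0.5828·-83.4 − (-0.9154)·-43)/1.498 = -58.72.
Then σ = (x₂ − x₁)/(z₂ − z₁) = (-43 − -83.4)/1.498 = 26.97.

μ = -58.72, σ = 26.97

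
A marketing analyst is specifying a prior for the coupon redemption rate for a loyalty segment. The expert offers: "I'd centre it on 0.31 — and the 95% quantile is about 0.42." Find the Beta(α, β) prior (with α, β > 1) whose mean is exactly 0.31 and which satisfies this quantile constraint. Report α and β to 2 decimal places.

α ≈ 15.74, β ≈ 35.03

With mean 0.31 fixed, write α = 0.31s, β = 0.69s where s = α+β.
Need P(θ < 0.42) = 0.95 under Beta(0.31s, 0.69s). Normal approximation: (q−m)/√(m(1−m)/s) ≈ z_{0.95} = 1.64, so s ≈ 0.31·0.69·(1.64)²/(0.42−0.31)² = 47.8.
At s = 47.8: P(θ<0.42) ≈ 0.945. Adjusting to match 0.95 gives s ≈ 50.76.
So α = 0.31·50.76 ≈ 15.74, β = 0.69·50.76 ≈ 35.03.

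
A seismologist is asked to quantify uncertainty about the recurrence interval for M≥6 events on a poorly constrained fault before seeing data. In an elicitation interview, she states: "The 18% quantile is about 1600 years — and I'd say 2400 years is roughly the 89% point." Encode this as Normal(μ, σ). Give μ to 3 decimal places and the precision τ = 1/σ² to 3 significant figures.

μ = 1941.890, τ = 7.17e-06

The p-quantile of Normal(μ,σ) is μ + z_p·σ, with z_{0.18} = -0.9154 and z_{0.89} = 1.227.
Eliminate σ: μ = (z₂·x₁ − z₁·x₂)/(z₂ − z₁) = (1.227·1600 − (-0.9154)·2400)/2.142 = 1941.890.
Then σ = (x₂ − x₁)/(z₂ − z₁) = (2400 − 1600)/2.142 = 373.501.
Precision τ = 1/σ² = 1/373.5² = 7.17e-06.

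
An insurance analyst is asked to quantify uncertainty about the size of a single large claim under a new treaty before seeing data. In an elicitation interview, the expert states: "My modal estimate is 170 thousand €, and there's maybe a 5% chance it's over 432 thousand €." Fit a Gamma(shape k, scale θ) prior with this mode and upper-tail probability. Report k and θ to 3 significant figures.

k ≈ 4.12, θ ≈ 54.6

Gamma(k,θ) with k>1 has mode (k−1)θ, so θ = 170/(k−1).
Need P(X < 432) = 0.95 with θ tied to k this way. Start at k = 2, θ = 170: P(X<432) ≈ 0.721.
Too low — raise k to concentrate. Iterating converges to k ≈ 4.12.
Then θ = 170/(4.12−1) ≈ 54.6.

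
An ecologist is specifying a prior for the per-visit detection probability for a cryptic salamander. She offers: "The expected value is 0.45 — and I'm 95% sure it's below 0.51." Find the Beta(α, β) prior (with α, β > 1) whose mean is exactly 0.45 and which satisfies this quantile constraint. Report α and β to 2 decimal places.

With mean 0.45 fixed, write α = 0.45s, β = 0.55s where s = α+β.
Need P(θ < 0.51) = 0.95 under Beta(0.45s, 0.55s). Normal approximation: (q−m)/√(m(1−m)/s) ≈ z_{0.95} = 1.64, so s ≈ 0.45·0.55·(1.64)²/(0.51−0.45)² = 186.0.
At s = 186.0: P(θ<0.51) ≈ 0.950. Adjusting to match 0.95 gives s ≈ 187.04.
So α = 0.45·187.04 ≈ 84.17, β = 0.55·187.04 ≈ 102.87.

α ≈ 84.17, β ≈ 102.87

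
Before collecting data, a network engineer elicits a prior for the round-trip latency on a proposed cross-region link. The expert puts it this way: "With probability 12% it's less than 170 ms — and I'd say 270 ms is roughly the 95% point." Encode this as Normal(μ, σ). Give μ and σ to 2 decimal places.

μ = 211.67, σ = 35.46

The p-quantile of Normal(μ,σ) is μ + z_p·σ, with z_{0.12} = -1.175 and z_{0.95} = 1.645.
Eliminate σ: μ = (z₂·x₁ − z₁·x₂)/(z₂ − z₁) = (1.645·170 − (-1.175)·270)/2.82 = 211.67.
Then σ = (x₂ − x₁)/(z₂ − z₁) = (270 − 170)/2.82 = 35.46.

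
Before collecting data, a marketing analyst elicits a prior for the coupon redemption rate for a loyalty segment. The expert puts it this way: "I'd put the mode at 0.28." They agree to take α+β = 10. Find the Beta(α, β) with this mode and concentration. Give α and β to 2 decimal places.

For α,β > 1 the Beta mode is (α−1)/(α+β−2). With α+β = 10, the mode is (α−1)/8.
Set (α−1)/8 = 0.28 → α = 1 + 0.28·8 = 3.24.
β = 10 − α = 6.76.

α = 3.24, β = 6.76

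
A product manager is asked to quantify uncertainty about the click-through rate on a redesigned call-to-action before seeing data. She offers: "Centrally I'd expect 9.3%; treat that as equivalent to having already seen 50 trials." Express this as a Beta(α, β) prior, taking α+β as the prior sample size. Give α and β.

α = 4.65, β = 45.35

Under the effective-sample-size interpretation, Beta(α, β) has prior mean α/(α+β) and prior sample size α+β.
So α+β = 50 and α/(α+β) = 0.093, giving α = 0.093·50 = 4.65 and β = 50 − 4.65 = 45.35.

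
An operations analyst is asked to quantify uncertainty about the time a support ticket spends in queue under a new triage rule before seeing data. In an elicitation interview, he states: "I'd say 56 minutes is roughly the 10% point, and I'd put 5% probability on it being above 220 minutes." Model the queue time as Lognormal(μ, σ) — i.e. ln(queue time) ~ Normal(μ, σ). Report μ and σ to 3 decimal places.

If T ~ Lognormal(μ,σ) then ln T ~ Normal(μ,σ), so the p-quantile of ln T is μ + z_p·σ.
ln(56) = 4.025 and ln(220) = 5.394; z_{0.1} = -1.282, z_{0.95} = 1.645.
σ = (5.394 − 4.025)/(1.645 − (-1.282)) = 0.468.
μ = 4.025 − (-1.282)·0.468 = 4.625.

μ ≈ 4.625, σ ≈ 0.468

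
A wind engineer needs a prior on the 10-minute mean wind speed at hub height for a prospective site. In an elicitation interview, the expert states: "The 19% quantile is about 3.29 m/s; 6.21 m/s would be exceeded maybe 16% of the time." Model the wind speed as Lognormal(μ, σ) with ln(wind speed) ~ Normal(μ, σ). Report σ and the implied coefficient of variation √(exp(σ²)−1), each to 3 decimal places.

If T ~ Lognormal(μ,σ) then ln T ~ Normal(μ,σ), so the p-quantile of ln T is μ + z_p·σ.
ln(3.29) = 1.191 and ln(6.21) = 1.826; z_{0.19} = -0.8779, z_{0.84} = 0.9945.
σ = (1.826 − 1.191)/(0.9945 − (-0.8779)) = 0.339.
μ = 1.191 − (-0.8779)·0.339 = 1.489.
CV = √(exp(σ²)−1) = √(exp(0.1151)−1) = 0.349.

σ ≈ 0.339, CV ≈ 0.349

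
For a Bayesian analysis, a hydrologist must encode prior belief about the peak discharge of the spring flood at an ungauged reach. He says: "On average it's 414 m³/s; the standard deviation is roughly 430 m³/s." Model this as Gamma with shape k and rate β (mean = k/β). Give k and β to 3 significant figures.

For Gamma(k, rate β): mean = k/β, variance = k/β², so CV = 1/√k.
CV = SD/mean = 430/414 = 1.039, hence k = 1/CV² = 0.927.
Then β = k/mean = 0.927/414 = 0.00224.

k ≈ 0.927, β ≈ 0.00224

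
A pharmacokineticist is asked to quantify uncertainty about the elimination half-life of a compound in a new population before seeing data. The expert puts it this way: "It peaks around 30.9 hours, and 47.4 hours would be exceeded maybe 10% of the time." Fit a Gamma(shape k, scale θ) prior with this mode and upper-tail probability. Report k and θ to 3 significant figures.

k ≈ 11.2, θ ≈ 3.03

Gamma(k,θ) with k>1 has mode (k−1)θ, so θ = 30.9/(k−1).
Need P(X < 47.4) = 0.9 with θ tied to k this way. Start at k = 2, θ = 30.9: P(X<47.4) ≈ 0.453.
Too low — raise k to concentrate. Iterating converges to k ≈ 11.2.
Then θ = 30.9/(11.2−1) ≈ 3.03.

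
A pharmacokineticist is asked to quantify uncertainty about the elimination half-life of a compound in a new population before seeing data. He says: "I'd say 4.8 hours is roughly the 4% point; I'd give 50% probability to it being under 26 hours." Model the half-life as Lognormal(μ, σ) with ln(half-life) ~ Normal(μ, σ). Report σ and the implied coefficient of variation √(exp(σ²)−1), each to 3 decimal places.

If T ~ Lognormal(μ,σ) then ln T ~ Normal(μ,σ), so the p-quantile of ln T is μ + z_p·σ.
ln(4.8) = 1.569 and ln(26) = 3.258; z_{0.04} = -1.751, z_{0.5} = 0.
σ = (3.258 − 1.569)/(0 − (-1.751)) = 0.965.
μ = 1.569 − (-1.751)·0.965 = 3.258.
CV = √(exp(σ²)−1) = √(exp(0.9313)−1) = 1.240.

σ ≈ 0.965, CV ≈ 1.240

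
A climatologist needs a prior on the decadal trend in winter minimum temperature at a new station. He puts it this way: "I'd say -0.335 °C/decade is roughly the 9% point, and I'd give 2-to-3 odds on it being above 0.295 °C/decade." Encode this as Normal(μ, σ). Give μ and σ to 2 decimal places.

For Normal(μ,σ), the p-quantile is μ + z_p·σ. Here z_{0.09} = -1.341, z_{0.6} = 0.2533.
So -0.335 = μ − 1.341σ and 0.295 = μ + 0.2533σ.
Subtracting: σ = (0.295 − -0.335)/(0.2533 − (-1.341)) = 0.40.
Then μ = -0.335 − (-1.341)·0.40 = 0.19.

μ = 0.19, σ = 0.40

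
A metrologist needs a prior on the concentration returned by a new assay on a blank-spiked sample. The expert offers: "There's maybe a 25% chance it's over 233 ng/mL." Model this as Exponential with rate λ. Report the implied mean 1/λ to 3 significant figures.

mean ≈ 168 ng/mL

P(T > 233.0) = e^(−λ·233.0) = 0.25, so λ = −ln(0.25)/233.0 = 0.00595.
Mean = 1/λ = 168 ng/mL.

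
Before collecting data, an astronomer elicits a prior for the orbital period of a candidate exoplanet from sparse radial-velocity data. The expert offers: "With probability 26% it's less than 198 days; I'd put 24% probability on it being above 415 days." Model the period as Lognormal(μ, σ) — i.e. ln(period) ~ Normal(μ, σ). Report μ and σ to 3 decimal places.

μ ≈ 5.641, σ ≈ 0.548

If T ~ Lognormal(μ,σ) then ln T ~ Normal(μ,σ), so the p-quantile of ln T is μ + z_p·σ.
ln(198) = 5.288 and ln(415) = 6.028; z_{0.26} = -0.6433, z_{0.76} = 0.7063.
σ = (6.028 − 5.288)/(0.7063 − (-0.6433)) = 0.548.
μ = 5.288 − (-0.6433)·0.548 = 5.641.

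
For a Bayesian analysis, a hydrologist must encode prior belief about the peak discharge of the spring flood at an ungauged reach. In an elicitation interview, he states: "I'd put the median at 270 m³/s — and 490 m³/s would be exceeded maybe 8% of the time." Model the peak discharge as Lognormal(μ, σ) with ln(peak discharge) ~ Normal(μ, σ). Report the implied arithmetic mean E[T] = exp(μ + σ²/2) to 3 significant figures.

If T ~ Lognormal(μ,σ) then ln T ~ Normal(μ,σ), so the p-quantile of ln T is μ + z_p·σ.
ln(270) = 5.598 and ln(490) = 6.194; z_{0.5} = 0, z_{0.92} = 1.405.
σ = (6.194 − 5.598)/(1.405 − (0)) = 0.424.
μ = 5.598 − (0)·0.424 = 5.598.
E[T] = exp(μ + σ²/2) = exp(5.598 + 0.0900) = 295 m³/s.

E[T] ≈ 295 m³/s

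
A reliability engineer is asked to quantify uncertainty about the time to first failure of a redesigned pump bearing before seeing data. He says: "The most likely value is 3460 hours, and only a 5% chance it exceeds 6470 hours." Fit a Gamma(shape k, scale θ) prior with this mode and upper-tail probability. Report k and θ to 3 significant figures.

k ≈ 8.1, θ ≈ 487

Gamma(k,θ) with k>1 has mode (k−1)θ, so θ = 3460/(k−1).
Need P(X < 6470) = 0.95 with θ tied to k this way. Start at k = 2, θ = 3460: P(X<6470) ≈ 0.558.
Too low — raise k to concentrate. Iterating converges to k ≈ 8.1.
Then θ = 3460/(8.1−1) ≈ 487.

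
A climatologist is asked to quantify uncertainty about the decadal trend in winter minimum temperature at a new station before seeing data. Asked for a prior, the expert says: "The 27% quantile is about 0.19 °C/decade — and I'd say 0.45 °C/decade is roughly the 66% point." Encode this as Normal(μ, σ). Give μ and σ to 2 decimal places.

The p-quantile of Normal(μ,σ) is μ + z_p·σ, with z_{0.27} = -0.6128 and z_{0.66} = 0.4125.
Eliminate σ: μ = (z₂·x₁ − z₁·x₂)/(z₂ − z₁) = (0.4125·0.19 − (-0.6128)·0.45)/1.025 = 0.35.
Then σ = (x₂ − x₁)/(z₂ − z₁) = (0.45 − 0.19)/1.025 = 0.25.

μ = 0.35, σ = 0.25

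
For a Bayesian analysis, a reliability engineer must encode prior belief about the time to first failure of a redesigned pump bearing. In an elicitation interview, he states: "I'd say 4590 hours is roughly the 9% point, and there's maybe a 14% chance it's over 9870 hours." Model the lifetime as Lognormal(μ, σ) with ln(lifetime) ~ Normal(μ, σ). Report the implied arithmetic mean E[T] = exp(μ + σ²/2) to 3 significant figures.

If T ~ Lognormal(μ,σ) then ln T ~ Normal(μ,σ), so the p-quantile of ln T is μ + z_p·σ.
ln(4590) = 8.432 and ln(9870) = 9.197; z_{0.09} = -1.341, z_{0.86} = 1.08.
σ = (9.197 − 8.432)/(1.08 − (-1.341)) = 0.316.
μ = 8.432 − (-1.341)·0.316 = 8.856.
E[T] = exp(μ + σ²/2) = exp(8.856 + 0.0500) = 7370 hours.

E[T] ≈ 7370 hours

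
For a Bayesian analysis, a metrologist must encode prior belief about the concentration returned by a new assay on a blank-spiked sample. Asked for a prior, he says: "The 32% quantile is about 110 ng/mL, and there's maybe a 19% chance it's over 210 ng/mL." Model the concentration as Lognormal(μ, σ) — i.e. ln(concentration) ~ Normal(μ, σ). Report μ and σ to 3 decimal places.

If T ~ Lognormal(μ,σ) then ln T ~ Normal(μ,σ), so the p-quantile of ln T is μ + z_p·σ.
ln(110) = 4.7 and ln(210) = 5.347; z_{0.32} = -0.4677, z_{0.81} = 0.8779.
σ = (5.347 − 4.7)/(0.8779 − (-0.4677)) = 0.481.
μ = 4.7 − (-0.4677)·0.481 = 4.925.

μ ≈ 4.925, σ ≈ 0.481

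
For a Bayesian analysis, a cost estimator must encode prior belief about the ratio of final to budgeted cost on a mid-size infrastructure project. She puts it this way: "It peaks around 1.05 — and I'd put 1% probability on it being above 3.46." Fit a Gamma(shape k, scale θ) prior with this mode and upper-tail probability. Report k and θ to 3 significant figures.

Gamma(k,θ) with k>1 has mode (k−1)θ, so θ = 1.05/(k−1).
Need P(X < 3.46) = 0.99 with θ tied to k this way. Start at k = 2, θ = 1.05: P(X<3.46) ≈ 0.841.
Too low — raise k to concentrate. Iterating converges to k ≈ 4.09.
Then θ = 1.05/(4.09−1) ≈ 0.339.

k ≈ 4.09, θ ≈ 0.339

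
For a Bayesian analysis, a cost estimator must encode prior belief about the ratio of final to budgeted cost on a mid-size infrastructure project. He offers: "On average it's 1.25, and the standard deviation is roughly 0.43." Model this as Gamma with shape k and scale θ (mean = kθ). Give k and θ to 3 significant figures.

For Gamma(k, scale θ): mean = kθ, variance = kθ², so CV = 1/√k.
CV = SD/mean = 0.43/1.25 = 0.344, hence k = 1/CV² = 8.45.
Then θ = mean/k = 1.25/8.45 = 0.148.

k ≈ 8.45, θ ≈ 0.148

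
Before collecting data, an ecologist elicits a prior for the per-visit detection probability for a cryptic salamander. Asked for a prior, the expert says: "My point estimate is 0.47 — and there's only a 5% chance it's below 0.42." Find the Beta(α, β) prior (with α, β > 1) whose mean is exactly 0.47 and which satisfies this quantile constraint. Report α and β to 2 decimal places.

With mean 0.47 fixed, write α = 0.47s, β = 0.53s where s = α+β.
Need P(θ < 0.42) = 0.05 under Beta(0.47s, 0.53s). Normal approximation: (q−m)/√(m(1−m)/s) ≈ z_{0.05} = -1.64, so s ≈ 0.47·0.53·(-1.64)²/(0.42−0.47)² = 269.6.
At s = 269.6: P(θ<0.42) ≈ 0.049. Adjusting to match 0.05 gives s ≈ 267.35.
So α = 0.47·267.35 ≈ 125.65, β = 0.53·267.35 ≈ 141.69.

α ≈ 125.65, β ≈ 141.69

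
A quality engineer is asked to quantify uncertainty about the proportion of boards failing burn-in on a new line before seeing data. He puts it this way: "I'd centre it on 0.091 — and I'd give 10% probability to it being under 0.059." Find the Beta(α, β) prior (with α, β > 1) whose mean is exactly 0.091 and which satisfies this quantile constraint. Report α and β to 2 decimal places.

α ≈ 10.77, β ≈ 107.53

With mean 0.091 fixed, write α = 0.091s, β = 0.909s where s = α+β.
Need P(θ < 0.059) = 0.1 under Beta(0.091s, 0.909s). Normal approximation: (q−m)/√(m(1−m)/s) ≈ z_{0.1} = -1.28, so s ≈ 0.091·0.909·(-1.28)²/(0.059−0.091)² = 132.7.
At s = 132.7: P(θ<0.059) ≈ 0.086. Adjusting to match 0.1 gives s ≈ 118.30.
So α = 0.091·118.30 ≈ 10.77, β = 0.909·118.30 ≈ 107.53.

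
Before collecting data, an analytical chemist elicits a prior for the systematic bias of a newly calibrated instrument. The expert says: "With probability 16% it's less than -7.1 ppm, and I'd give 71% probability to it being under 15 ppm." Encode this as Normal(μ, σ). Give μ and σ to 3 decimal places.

μ = 7.099, σ = 14.278

For Normal(μ,σ), the p-quantile is μ + z_p·σ. Here z_{0.16} = -0.9945, z_{0.71} = 0.5534.
So -7.1 = μ − 0.9945σ and 15 = μ + 0.5534σ.
Subtracting: σ = (15 − -7.1)/(0.5534 − (-0.9945)) = 14.278.
Then μ = -7.1 − (-0.9945)·14.278 = 7.099.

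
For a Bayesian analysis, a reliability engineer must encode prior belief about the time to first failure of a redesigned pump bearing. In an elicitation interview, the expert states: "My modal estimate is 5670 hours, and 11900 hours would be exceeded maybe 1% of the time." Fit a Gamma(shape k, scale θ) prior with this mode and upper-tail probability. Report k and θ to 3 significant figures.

k ≈ 9.85, θ ≈ 640

Gamma(k,θ) with k>1 has mode (k−1)θ, so θ = 5670/(k−1).
Need P(X < 11900) = 0.99 with θ tied to k this way. Start at k = 2, θ = 5670: P(X<11900) ≈ 0.620.
Too low — raise k to concentrate. Iterating converges to k ≈ 9.85.
Then θ = 5670/(9.85−1) ≈ 640.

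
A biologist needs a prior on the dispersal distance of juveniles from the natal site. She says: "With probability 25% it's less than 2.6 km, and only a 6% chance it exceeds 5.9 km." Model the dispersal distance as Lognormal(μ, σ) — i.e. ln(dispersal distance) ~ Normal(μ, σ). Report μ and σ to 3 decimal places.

If T ~ Lognormal(μ,σ) then ln T ~ Normal(μ,σ), so the p-quantile of ln T is μ + z_p·σ.
ln(2.6) = 0.9555 and ln(5.9) = 1.775; z_{0.25} = -0.6745, z_{0.94} = 1.555.
σ = (1.775 − 0.9555)/(1.555 − (-0.6745)) = 0.368.
μ = 0.9555 − (-0.6745)·0.368 = 1.203.

μ ≈ 1.203, σ ≈ 0.368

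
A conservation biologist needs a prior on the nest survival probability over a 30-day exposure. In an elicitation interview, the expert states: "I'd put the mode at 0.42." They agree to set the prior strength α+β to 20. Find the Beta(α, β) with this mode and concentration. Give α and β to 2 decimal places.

For α,β > 1 the Beta mode is (α−1)/(α+β−2). With α+β = 20, the mode is (α−1)/18.
Set (α−1)/18 = 0.42 → α = 1 + 0.42·18 = 8.56.
β = 20 − α = 11.44.

α = 8.56, β = 11.44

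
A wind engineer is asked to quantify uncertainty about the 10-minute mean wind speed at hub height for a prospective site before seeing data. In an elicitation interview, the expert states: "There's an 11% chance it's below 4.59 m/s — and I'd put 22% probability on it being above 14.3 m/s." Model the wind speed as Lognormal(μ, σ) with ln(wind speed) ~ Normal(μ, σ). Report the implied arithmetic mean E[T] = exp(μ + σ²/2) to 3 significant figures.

If T ~ Lognormal(μ,σ) then ln T ~ Normal(μ,σ), so the p-quantile of ln T is μ + z_p·σ.
ln(4.59) = 1.524 and ln(14.3) = 2.66; z_{0.11} = -1.227, z_{0.78} = 0.7722.
σ = (2.66 − 1.524)/(0.7722 − (-1.227)) = 0.569.
μ = 1.524 − (-1.227)·0.569 = 2.221.
E[T] = exp(μ + σ²/2) = exp(2.221 + 0.1616) = 10.8 m/s.

E[T] ≈ 10.8 m/s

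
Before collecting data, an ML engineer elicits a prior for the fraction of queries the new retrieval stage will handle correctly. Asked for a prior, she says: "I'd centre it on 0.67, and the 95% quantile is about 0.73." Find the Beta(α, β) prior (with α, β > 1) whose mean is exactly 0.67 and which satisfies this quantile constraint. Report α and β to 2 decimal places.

α ≈ 106.27, β ≈ 52.34

With mean 0.67 fixed, write α = 0.67s, β = 0.33s where s = α+β.
Need P(θ < 0.73) = 0.95 under Beta(0.67s, 0.33s). Normal approximation: (q−m)/√(m(1−m)/s) ≈ z_{0.95} = 1.64, so s ≈ 0.67·0.33·(1.64)²/(0.73−0.67)² = 166.2.
At s = 166.2: P(θ<0.73) ≈ 0.954. Adjusting to match 0.95 gives s ≈ 158.61.
So α = 0.67·158.61 ≈ 106.27, β = 0.33·158.61 ≈ 52.34.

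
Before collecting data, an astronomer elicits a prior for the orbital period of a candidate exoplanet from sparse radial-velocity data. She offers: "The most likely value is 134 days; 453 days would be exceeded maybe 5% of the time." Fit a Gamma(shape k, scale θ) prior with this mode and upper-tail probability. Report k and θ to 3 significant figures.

Gamma(k,θ) with k>1 has mode (k−1)θ, so θ = 134/(k−1).
Need P(X < 453) = 0.95 with θ tied to k this way. Start at k = 2, θ = 134: P(X<453) ≈ 0.851.
Too low — raise k to concentrate. Iterating converges to k ≈ 2.75.
Then θ = 134/(2.75−1) ≈ 76.5.

k ≈ 2.75, θ ≈ 76.5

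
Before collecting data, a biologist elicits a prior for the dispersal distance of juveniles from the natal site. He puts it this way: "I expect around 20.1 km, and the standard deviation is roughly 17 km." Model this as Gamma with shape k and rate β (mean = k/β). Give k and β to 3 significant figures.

For Gamma(k, rate β): mean = k/β, variance = k/β², so CV = 1/√k.
CV = SD/mean = 17/20.1 = 0.8458, hence k = 1/CV² = 1.4.
Then β = k/mean = 1.4/20.1 = 0.0696.

k ≈ 1.4, β ≈ 0.0696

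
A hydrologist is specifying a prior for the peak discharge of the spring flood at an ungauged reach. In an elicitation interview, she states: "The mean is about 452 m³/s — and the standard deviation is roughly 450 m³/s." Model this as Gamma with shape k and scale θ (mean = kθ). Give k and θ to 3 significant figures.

k ≈ 1.01, θ ≈ 448

For Gamma(k, scale θ): mean = kθ, variance = kθ², so CV = 1/√k.
CV = SD/mean = 450/452 = 0.9956, hence k = 1/CV² = 1.01.
Then θ = mean/k = 452/1.01 = 448.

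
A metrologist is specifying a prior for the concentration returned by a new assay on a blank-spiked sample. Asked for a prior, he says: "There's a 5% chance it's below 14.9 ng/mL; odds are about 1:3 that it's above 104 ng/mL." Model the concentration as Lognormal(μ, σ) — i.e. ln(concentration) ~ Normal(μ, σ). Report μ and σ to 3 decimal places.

μ ≈ 4.079, σ ≈ 0.838

If T ~ Lognormal(μ,σ) then ln T ~ Normal(μ,σ), so the p-quantile of ln T is μ + z_p·σ.
ln(14.9) = 2.701 and ln(104) = 4.644; z_{0.05} = -1.645, z_{0.75} = 0.6745.
σ = (4.644 − 2.701)/(0.6745 − (-1.645)) = 0.838.
μ = 2.701 − (-1.645)·0.838 = 4.079.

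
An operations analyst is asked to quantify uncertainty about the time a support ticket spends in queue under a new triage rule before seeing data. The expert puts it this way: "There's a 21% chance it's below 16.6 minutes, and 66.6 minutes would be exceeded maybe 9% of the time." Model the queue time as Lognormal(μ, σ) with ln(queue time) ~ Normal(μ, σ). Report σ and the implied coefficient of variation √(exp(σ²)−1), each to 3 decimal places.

If T ~ Lognormal(μ,σ) then ln T ~ Normal(μ,σ), so the p-quantile of ln T is μ + z_p·σ.
ln(16.6) = 2.809 and ln(66.6) = 4.199; z_{0.21} = -0.8064, z_{0.91} = 1.341.
σ = (4.199 − 2.809)/(1.341 − (-0.8064)) = 0.647.
μ = 2.809 − (-0.8064)·0.647 = 3.331.
CV = √(exp(σ²)−1) = √(exp(0.4187)−1) = 0.721.

σ ≈ 0.647, CV ≈ 0.721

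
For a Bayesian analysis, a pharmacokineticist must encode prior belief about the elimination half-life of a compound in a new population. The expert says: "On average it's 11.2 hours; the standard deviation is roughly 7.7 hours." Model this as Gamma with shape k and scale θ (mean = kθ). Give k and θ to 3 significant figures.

k ≈ 2.12, θ ≈ 5.29

For Gamma(k, scale θ): mean = kθ, variance = kθ², so CV = 1/√k.
CV = SD/mean = 7.7/11.2 = 0.6875, hence k = 1/CV² = 2.12.
Then θ = mean/k = 11.2/2.12 = 5.29.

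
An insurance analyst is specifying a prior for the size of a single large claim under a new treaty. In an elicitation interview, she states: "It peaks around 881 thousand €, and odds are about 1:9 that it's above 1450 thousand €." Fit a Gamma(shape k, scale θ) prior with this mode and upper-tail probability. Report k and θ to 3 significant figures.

k ≈ 8.6, θ ≈ 116

Gamma(k,θ) with k>1 has mode (k−1)θ, so θ = 881/(k−1).
Need P(X < 1450) = 0.9 with θ tied to k this way. Start at k = 2, θ = 881: P(X<1450) ≈ 0.490.
Too low — raise k to concentrate. Iterating converges to k ≈ 8.6.
Then θ = 881/(8.6−1) ≈ 116.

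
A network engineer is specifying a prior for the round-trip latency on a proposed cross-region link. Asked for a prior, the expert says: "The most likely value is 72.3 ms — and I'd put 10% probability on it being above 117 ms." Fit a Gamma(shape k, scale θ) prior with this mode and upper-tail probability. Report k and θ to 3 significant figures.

k ≈ 9.12, θ ≈ 8.9

Gamma(k,θ) with k>1 has mode (k−1)θ, so θ = 72.3/(k−1).
Need P(X < 117) = 0.9 with θ tied to k this way. Start at k = 2, θ = 72.3: P(X<117) ≈ 0.481.
Too low — raise k to concentrate. Iterating converges to k ≈ 9.12.
Then θ = 72.3/(9.12−1) ≈ 8.9.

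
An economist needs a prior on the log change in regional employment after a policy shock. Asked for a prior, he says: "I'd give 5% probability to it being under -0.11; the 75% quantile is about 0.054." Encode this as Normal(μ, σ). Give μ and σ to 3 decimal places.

μ = 0.006, σ = 0.071

The p-quantile of Normal(μ,σ) is μ + z_p·σ, with z_{0.05} = -1.645 and z_{0.75} = 0.6745.
Eliminate σ: μ = (z₂·x₁ − z₁·x₂)/(z₂ − z₁) = (0.6745·-0.11 − (-1.645)·0.054)/2.319 = 0.006.
Then σ = (x₂ − x₁)/(z₂ − z₁) = (0.054 − -0.11)/2.319 = 0.071.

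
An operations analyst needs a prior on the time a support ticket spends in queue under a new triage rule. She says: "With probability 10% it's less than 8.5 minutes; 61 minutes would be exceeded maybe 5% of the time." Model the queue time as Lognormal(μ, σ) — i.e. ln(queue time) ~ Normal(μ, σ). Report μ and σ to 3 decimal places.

μ ≈ 3.003, σ ≈ 0.673

If T ~ Lognormal(μ,σ) then ln T ~ Normal(μ,σ), so the p-quantile of ln T is μ + z_p·σ.
ln(8.5) = 2.14 and ln(61) = 4.111; z_{0.1} = -1.282, z_{0.95} = 1.645.
σ = (4.111 − 2.14)/(1.645 − (-1.282)) = 0.673.
μ = 2.14 − (-1.282)·0.673 = 3.003.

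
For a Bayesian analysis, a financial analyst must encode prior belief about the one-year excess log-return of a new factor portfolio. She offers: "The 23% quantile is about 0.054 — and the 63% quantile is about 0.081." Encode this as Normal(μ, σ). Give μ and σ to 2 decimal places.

For Normal(μ,σ), the p-quantile is μ + z_p·σ. Here z_{0.23} = -0.7388, z_{0.63} = 0.3319.
So 0.054 = μ − 0.7388σ and 0.081 = μ + 0.3319σ.
Subtracting: σ = (0.081 − 0.054)/(0.3319 − (-0.7388)) = 0.03.
Then μ = 0.054 − (-0.7388)·0.03 = 0.07.

μ = 0.07, σ = 0.03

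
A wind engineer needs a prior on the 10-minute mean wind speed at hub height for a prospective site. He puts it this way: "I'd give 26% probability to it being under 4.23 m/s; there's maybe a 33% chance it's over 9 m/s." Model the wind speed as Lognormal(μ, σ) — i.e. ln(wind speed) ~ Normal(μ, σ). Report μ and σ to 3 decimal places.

If T ~ Lognormal(μ,σ) then ln T ~ Normal(μ,σ), so the p-quantile of ln T is μ + z_p·σ.
ln(4.23) = 1.442 and ln(9) = 2.197; z_{0.26} = -0.6433, z_{0.67} = 0.4399.
σ = (2.197 − 1.442)/(0.4399 − (-0.6433)) = 0.697.
μ = 1.442 − (-0.6433)·0.697 = 1.891.

μ ≈ 1.891, σ ≈ 0.697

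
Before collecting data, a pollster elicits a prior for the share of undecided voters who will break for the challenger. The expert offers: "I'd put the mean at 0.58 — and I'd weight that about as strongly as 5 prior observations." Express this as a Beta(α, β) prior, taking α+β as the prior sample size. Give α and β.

α = 2.9, β = 2.1

Under the effective-sample-size interpretation, Beta(α, β) has prior mean α/(α+β) and prior sample size α+β.
So α+β = 5 and α/(α+β) = 0.58, giving α = 0.58·5 = 2.9 and β = 5 − 2.9 = 2.1.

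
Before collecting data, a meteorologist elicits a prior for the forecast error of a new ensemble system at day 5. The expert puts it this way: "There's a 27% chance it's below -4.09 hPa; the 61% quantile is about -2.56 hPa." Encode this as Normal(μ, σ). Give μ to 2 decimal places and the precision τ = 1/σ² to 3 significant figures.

μ = -3.04, τ = 0.34

The p-quantile of Normal(μ,σ) is μ + z_p·σ, with z_{0.27} = -0.6128 and z_{0.61} = 0.2793.
Eliminate σ: μ = (z₂·x₁ − z₁·x₂)/(z₂ − z₁) = (0.2793·-4.09 − (-0.6128)·-2.56)/0.8921 = -3.04.
Then σ = (x₂ − x₁)/(z₂ − z₁) = (-2.56 − -4.09)/0.8921 = 1.71.
Precision τ = 1/σ² = 1/1.715² = 0.34.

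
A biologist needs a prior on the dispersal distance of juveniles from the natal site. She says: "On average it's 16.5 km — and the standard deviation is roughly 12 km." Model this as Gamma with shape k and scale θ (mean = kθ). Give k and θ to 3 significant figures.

For Gamma(k, scale θ): mean = kθ, variance = kθ², so CV = 1/√k.
CV = SD/mean = 12/16.5 = 0.7273, hence k = 1/CV² = 1.89.
Then θ = mean/k = 16.5/1.89 = 8.73.

k ≈ 1.89, θ ≈ 8.73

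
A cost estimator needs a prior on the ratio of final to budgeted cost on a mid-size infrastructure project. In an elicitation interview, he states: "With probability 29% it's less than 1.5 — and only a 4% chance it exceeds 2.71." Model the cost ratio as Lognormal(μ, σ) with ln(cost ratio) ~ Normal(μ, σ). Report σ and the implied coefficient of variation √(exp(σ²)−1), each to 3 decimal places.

σ ≈ 0.257, CV ≈ 0.261

If T ~ Lognormal(μ,σ) then ln T ~ Normal(μ,σ), so the p-quantile of ln T is μ + z_p·σ.
ln(1.5) = 0.4055 and ln(2.71) = 0.9969; z_{0.29} = -0.5534, z_{0.96} = 1.751.
σ = (0.9969 − 0.4055)/(1.751 − (-0.5534)) = 0.257.
μ = 0.4055 − (-0.5534)·0.257 = 0.548.
CV = √(exp(σ²)−1) = √(exp(0.0659)−1) = 0.261.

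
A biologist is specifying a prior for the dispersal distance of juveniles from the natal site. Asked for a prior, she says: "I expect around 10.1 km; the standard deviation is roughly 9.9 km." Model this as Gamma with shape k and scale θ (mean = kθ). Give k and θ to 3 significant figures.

k ≈ 1.04, θ ≈ 9.7

For Gamma(k, scale θ): mean = kθ, variance = kθ², so CV = 1/√k.
CV = SD/mean = 9.9/10.1 = 0.9802, hence k = 1/CV² = 1.04.
Then θ = mean/k = 10.1/1.04 = 9.7.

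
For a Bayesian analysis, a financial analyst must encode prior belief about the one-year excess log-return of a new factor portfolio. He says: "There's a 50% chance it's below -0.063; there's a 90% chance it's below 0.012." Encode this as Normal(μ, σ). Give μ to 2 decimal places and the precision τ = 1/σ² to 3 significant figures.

For Normal(μ,σ), the p-quantile is μ + z_p·σ. Here z_{0.5} = 0, z_{0.9} = 1.282.
So -0.063 = μ + 0σ and 0.012 = μ + 1.282σ.
Subtracting: σ = (0.012 − -0.063)/(1.282 − (0)) = 0.06.
Then μ = -0.063 − (0)·0.06 = -0.06.
Precision τ = 1/σ² = 1/0.05852² = 292.

μ = -0.06, τ = 292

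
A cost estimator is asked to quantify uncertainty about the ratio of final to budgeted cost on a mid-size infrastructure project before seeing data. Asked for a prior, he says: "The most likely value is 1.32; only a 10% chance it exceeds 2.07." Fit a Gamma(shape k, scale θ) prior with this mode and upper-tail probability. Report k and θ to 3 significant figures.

k ≈ 10.3, θ ≈ 0.143

Gamma(k,θ) with k>1 has mode (k−1)θ, so θ = 1.32/(k−1).
Need P(X < 2.07) = 0.9 with θ tied to k this way. Start at k = 2, θ = 1.32: P(X<2.07) ≈ 0.465.
Too low — raise k to concentrate. Iterating converges to k ≈ 10.3.
Then θ = 1.32/(10.3−1) ≈ 0.143.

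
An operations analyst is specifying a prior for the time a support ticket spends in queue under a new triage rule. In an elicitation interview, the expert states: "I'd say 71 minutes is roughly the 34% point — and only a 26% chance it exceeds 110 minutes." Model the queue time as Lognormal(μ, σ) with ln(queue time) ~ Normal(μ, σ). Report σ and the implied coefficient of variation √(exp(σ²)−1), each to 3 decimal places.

σ ≈ 0.415, CV ≈ 0.433

If T ~ Lognormal(μ,σ) then ln T ~ Normal(μ,σ), so the p-quantile of ln T is μ + z_p·σ.
ln(71) = 4.263 and ln(110) = 4.7; z_{0.34} = -0.4125, z_{0.74} = 0.6433.
σ = (4.7 − 4.263)/(0.6433 − (-0.4125)) = 0.415.
μ = 4.263 − (-0.4125)·0.415 = 4.434.
CV = √(exp(σ²)−1) = √(exp(0.1719)−1) = 0.433.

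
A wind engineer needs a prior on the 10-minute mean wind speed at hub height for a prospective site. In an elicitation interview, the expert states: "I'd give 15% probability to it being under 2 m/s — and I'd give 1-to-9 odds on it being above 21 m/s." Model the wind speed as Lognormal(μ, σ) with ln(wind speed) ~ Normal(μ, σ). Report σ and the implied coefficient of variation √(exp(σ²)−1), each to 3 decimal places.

If T ~ Lognormal(μ,σ) then ln T ~ Normal(μ,σ), so the p-quantile of ln T is μ + z_p·σ.
ln(2) = 0.6931 and ln(21) = 3.045; z_{0.15} = -1.036, z_{0.9} = 1.282.
σ = (3.045 − 0.6931)/(1.282 − (-1.036)) = 1.014.
μ = 0.6931 − (-1.036)·1.014 = 1.745.
CV = √(exp(σ²)−1) = √(exp(1.0290)−1) = 1.341.

σ ≈ 1.014, CV ≈ 1.341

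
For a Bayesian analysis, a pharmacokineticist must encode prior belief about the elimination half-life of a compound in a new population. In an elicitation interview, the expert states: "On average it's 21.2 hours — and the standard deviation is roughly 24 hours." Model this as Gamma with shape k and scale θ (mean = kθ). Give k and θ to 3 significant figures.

k ≈ 0.78, θ ≈ 27.2

For Gamma(k, scale θ): mean = kθ, variance = kθ², so CV = 1/√k.
CV = SD/mean = 24/21.2 = 1.132, hence k = 1/CV² = 0.78.
Then θ = mean/k = 21.2/0.78 = 27.2.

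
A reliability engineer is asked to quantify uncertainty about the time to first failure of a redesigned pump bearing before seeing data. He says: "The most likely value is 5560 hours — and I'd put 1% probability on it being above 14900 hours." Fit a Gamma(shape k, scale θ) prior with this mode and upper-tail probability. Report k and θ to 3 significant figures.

Gamma(k,θ) with k>1 has mode (k−1)θ, so θ = 5560/(k−1).
Need P(X < 14900) = 0.99 with θ tied to k this way. Start at k = 2, θ = 5560: P(X<14900) ≈ 0.748.
Too low — raise k to concentrate. Iterating converges to k ≈ 5.76.
Then θ = 5560/(5.76−1) ≈ 1170.

k ≈ 5.76, θ ≈ 1170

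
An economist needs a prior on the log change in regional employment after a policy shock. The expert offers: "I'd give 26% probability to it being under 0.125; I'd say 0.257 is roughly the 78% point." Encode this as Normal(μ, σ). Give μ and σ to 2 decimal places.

The p-quantile of Normal(μ,σ) is μ + z_p·σ, with z_{0.26} = -0.6433 and z_{0.78} = 0.7722.
Eliminate σ: μ = (z₂·x₁ − z₁·x₂)/(z₂ − z₁) = (0.7722·0.125 − (-0.6433)·0.257)/1.416 = 0.18.
Then σ = (x₂ − x₁)/(z₂ − z₁) = (0.257 − 0.125)/1.416 = 0.09.

μ = 0.18, σ = 0.09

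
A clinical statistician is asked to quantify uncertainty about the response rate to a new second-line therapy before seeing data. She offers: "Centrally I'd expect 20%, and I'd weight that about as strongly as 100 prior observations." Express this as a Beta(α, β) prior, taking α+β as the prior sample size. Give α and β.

α = 20, β = 80

Under the effective-sample-size interpretation, Beta(α, β) has prior mean α/(α+β) and prior sample size α+β.
So α+β = 100 and α/(α+β) = 0.2, giving α = 0.2·100 = 20 and β = 100 − 20 = 80.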